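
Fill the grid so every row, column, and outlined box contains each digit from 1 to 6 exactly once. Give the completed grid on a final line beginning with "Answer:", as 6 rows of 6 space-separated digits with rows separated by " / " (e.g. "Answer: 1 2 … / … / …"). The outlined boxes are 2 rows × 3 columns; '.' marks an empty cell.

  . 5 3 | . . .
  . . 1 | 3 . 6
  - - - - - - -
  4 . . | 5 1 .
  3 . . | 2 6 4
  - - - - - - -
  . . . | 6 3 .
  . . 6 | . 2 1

Step 1. [r2c2∈{2,4}] box 1 places 4 nowhere but r2c2 ⇒ r2c2=4.
Step 2. [r5c1∈{1,2,5}] across col 1, 1 lands solely at r5c1. So r5c1=1.
Step 3. [r5c2∈{2}] r5c2 is down to just 2 ⇒ r5c2=2.
Step 4. [r1c6∈{2}] r1c6 has the single candidate 2. So r1c6=2.
Step 5. [r4c3∈{5}] r4c3's peers cover all but 5, so r4c3=5.
Step 6. [r1c5∈{4}] only 4 remains possible at r1c5. So r1c5=4.
Step 7. [r6c2∈{3}] only 3 remains possible at r6c2, so r6c2=3.
Step 8. [r4c2∈{1}] r4c2's peers cover all but 1 ⇒ r4c2=1.
Step 9. [r3c2∈{6}] r3c2 has the single candidate 6, so r3c2=6.
Step 10. [r6c1∈{5}] r6c1 is down to just 5 ⇒ r6c1=5.
Step 11. [r5c6∈{5}] nothing but 5 survives at r5c6, so r5c6=5.
Step 12. [r6c4∈{4}] r6c4 has the single candidate 4, so r6c4=4.
Step 13. [r1c1∈{6}] nothing but 6 survives at r1c1, so r1c1=6.
Step 14. [r2c5∈{5}] r2c5's peers cover all but 5, so r2c5=5.
Step 15. [r1c4∈{1}] r1c4 has the single candidate 1. So r1c4=1.
Step 16. [r3c3∈{2}] r3c3 has the single candidate 2. So r3c3=2.
Step 17. [r3c6∈{3}] r3c6 is down to just 3. So r3c6=3.
Step 18. [r2c1∈{2}] r2c1 is down to just 2 ⇒ r2c1=2.
Step 19. [r5c3∈{4}] r5c3's peers cover all but 4 ⇒ r5c3=4.

Answer: 6 5 3 1 4 2 / 2 4 1 3 5 6 / 4 6 2 5 1 3 / 3 1 5 2 6 4 / 1 2 4 6 3 5 / 5 3 6 4 2 1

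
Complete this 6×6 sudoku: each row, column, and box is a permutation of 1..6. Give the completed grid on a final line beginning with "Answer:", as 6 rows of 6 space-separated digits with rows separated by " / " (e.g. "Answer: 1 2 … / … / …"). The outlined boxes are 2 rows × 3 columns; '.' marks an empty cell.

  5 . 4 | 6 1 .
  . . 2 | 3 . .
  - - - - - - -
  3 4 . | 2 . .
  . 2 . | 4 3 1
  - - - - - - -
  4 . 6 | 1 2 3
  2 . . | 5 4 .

Step 1. [r2c2∈{1,6}] col 2 places 6 nowhere but r2c2, so r2c2=6.
Step 2. [r6c3∈{1,3}] r6c3 is the only open cell in col 3 admitting 3 ⇒ r6c3=3.
Step 3. [r2c5∈{5}] nothing but 5 survives at r2c5 ⇒ r2c5=5.
Step 4. [r3c6∈{5,6}] 5 has one home in col 6: r3c6. So r3c6=5.
Step 5. [r1c2∈{3}] r1c2's peers cover all but 3. So r1c2=3.
Step 6. [r6c6∈{6}] r6c6 is down to just 6 ⇒ r6c6=6.
Step 7. [r4c3∈{5}] r4c3's peers cover all but 5, so r4c3=5.
Step 8. [r1c6∈{2}] r1c6 has the single candidate 2 ⇒ r1c6=2.
Step 9. [r3c3∈{1}] r3c3 is down to just 1 ⇒ r3c3=1.
Step 10. [r5c2∈{5}] r5c2's peers cover all but 5. So r5c2=5.
Step 11. [r6c2∈{1}] r6c2 is down to just 1. So r6c2=1.
Step 12. [r3c5∈{6}] only 6 remains possible at r3c5 ⇒ r3c5=6.
Step 13. [r2c1∈{1}] r2c1 has the single candidate 1 ⇒ r2c1=1.
Step 14. [r4c1∈{6}] nothing but 6 survives at r4c1, so r4c1=6.
Step 15. [r2c6∈{4}] only 4 remains possible at r2c6, so r2c6=4.

Answer: 5 3 4 6 1 2 / 1 6 2 3 5 4 / 3 4 1 2 6 5 / 6 2 5 4 3 1 / 4 5 6 1 2 3 / 2 1 3 5 4 6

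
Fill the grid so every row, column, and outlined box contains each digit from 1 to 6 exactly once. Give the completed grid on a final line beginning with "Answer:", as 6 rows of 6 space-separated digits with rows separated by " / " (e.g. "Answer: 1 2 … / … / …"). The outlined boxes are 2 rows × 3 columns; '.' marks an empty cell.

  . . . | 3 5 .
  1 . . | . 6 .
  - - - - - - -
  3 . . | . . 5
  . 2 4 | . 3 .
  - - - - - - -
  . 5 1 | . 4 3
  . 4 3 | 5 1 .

Step 1. [r3c3∈{6}] r3c3 is down to just 6 ⇒ r3c3=6.
Step 2. [r1c3∈{2}] r1c3 is down to just 2, so r1c3=2.
Step 3. [r3c4∈{1,2,4}] row 3 places 4 nowhere but r3c4. So r3c4=4.
Step 4. [r1c1∈{4,6}] 4 has one home in col 1: r1c1 ⇒ r1c1=4.
Step 5. [r2c4∈{2}] r2c4's peers cover all but 2, so r2c4=2.
Step 6. [r5c4∈{6}] r5c4 has the single candidate 6, so r5c4=6.
Step 7. [r5c1∈{2}] r5c1 has the single candidate 2. So r5c1=2.
Step 8. [r4c6∈{1,6}] in row 4, 6 fits only at r4c6. So r4c6=6.
Step 9. [r2c3∈{5}] nothing but 5 survives at r2c3 ⇒ r2c3=5.
Step 10. [r3c5∈{2}] nothing but 2 survives at r3c5, so r3c5=2.
Step 11. [r4c4∈{1}] r4c4's peers cover all but 1. So r4c4=1.
Step 12. [r6c6∈{2}] r6c6's peers cover all but 2. So r6c6=2.
Step 13. [r2c2∈{3}] only 3 remains possible at r2c2 ⇒ r2c2=3.
Step 14. [r6c1∈{6}] r6c1 has the single candidate 6, so r6c1=6.
Step 15. [r3c2∈{1}] r3c2's peers cover all but 1, so r3c2=1.
Step 16. [r2c6∈{4}] only 4 remains possible at r2c6. So r2c6=4.
Step 17. [r1c6∈{1}] nothing but 1 survives at r1c6, so r1c6=1.
Step 18. [r4c1∈{5}] r4c1's peers cover all but 5, so r4c1=5.
Step 19. [r1c2∈{6}] nothing but 6 survives at r1c2. So r1c2=6.

Answer: 4 6 2 3 5 1 / 1 3 5 2 6 4 / 3 1 6 4 2 5 / 5 2 4 1 3 6 / 2 5 1 6 4 3 / 6 4 3 5 1 2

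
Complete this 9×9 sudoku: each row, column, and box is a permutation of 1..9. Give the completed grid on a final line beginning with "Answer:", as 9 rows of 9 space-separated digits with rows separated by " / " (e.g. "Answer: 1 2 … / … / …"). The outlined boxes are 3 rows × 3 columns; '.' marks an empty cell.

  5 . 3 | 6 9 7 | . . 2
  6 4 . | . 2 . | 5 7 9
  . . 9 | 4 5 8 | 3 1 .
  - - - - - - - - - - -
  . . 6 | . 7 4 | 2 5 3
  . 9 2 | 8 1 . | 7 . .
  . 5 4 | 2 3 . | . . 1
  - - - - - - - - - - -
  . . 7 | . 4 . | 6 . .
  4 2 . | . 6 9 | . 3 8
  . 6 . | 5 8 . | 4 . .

Step 1. [r9c3∈{1}] r9c3 is down to just 1. So r9c3=1.
Step 2. [r7c2∈{3,8}] in col 2, 3 fits only at r7c2. So r7c2=3.
Step 3. [r7c4∈{1}] r7c4 has the single candidate 1. So r7c4=1.
Step 4. [r7c1∈{8,9}] 8 has one home in row 7: r7c1, so r7c1=8.
Step 5. [r7c8∈{2,9}] row 7 places 9 nowhere but r7c8 ⇒ r7c8=9.
Step 6. [r1c7∈{8}] r1c7 is down to just 8, so r1c7=8.
Step 7. [r9c6∈{2,3}] 3 has one home in row 9: r9c6, so r9c6=3.
Step 8. [r5c9∈{4,6}] 4 has one home in col 9: r5c9 ⇒ r5c9=4.
Step 9. [r6c6∈{6}] r6c6 is down to just 6. So r6c6=6.
Step 10. [r6c1∈{7}] r6c1's peers cover all but 7 ⇒ r6c1=7.
Step 11. [r4c1∈{1}] only 1 remains possible at r4c1, so r4c1=1.
Step 12. [r3c9∈{6}] r3c9's peers cover all but 6 ⇒ r3c9=6.
Step 13. [r9c9∈{7}] r9c9's peers cover all but 7, so r9c9=7.
Step 14. [r9c8∈{2}] r9c8 has the single candidate 2 ⇒ r9c8=2.
Step 15. [r2c6∈{1}] r2c6 is down to just 1. So r2c6=1.
Step 16. [r4c2∈{8}] r4c2 has the single candidate 8 ⇒ r4c2=8.
Step 17. [r8c3∈{5}] r8c3's peers cover all but 5. So r8c3=5.
Step 18. [r1c2∈{1}] r1c2 is down to just 1, so r1c2=1.
Step 19. [r6c8∈{8}] r6c8's peers cover all but 8, so r6c8=8.
Step 20. [r2c4∈{3}] only 3 remains possible at r2c4. So r2c4=3.
Step 21. [r7c9∈{5}] r7c9 has the single candidate 5, so r7c9=5.
Step 22. [r3c1∈{2}] r3c1 is down to just 2, so r3c1=2.
Step 23. [r2c3∈{8}] r2c3 has the single candidate 8 ⇒ r2c3=8.
Step 24. [r1c8∈{4}] only 4 remains possible at r1c8 ⇒ r1c8=4.
Step 25. [r3c2∈{7}] r3c2 is down to just 7 ⇒ r3c2=7.
Step 26. [r5c1∈{3}] only 3 remains possible at r5c1. So r5c1=3.
Step 27. [r4c4∈{9}] r4c4 is down to just 9. So r4c4=9.
Step 28. [r9c1∈{9}] nothing but 9 survives at r9c1 ⇒ r9c1=9.
Step 29. [r8c4∈{7}] r8c4 is down to just 7, so r8c4=7.
Step 30. [r7c6∈{2}] nothing but 2 survives at r7c6. So r7c6=2.
Step 31. [r6c7∈{9}] only 9 remains possible at r6c7 ⇒ r6c7=9.
Step 32. [r5c6∈{5}] r5c6's peers cover all but 5 ⇒ r5c6=5.
Step 33. [r5c8∈{6}] r5c8 is down to just 6. So r5c8=6.
Step 34. [r8c7∈{1}] only 1 remains possible at r8c7 ⇒ r8c7=1.

Answer: 5 1 3 6 9 7 8 4 2 / 6 4 8 3 2 1 5 7 9 / 2 7 9 4 5 8 3 1 6 / 1 8 6 9 7 4 2 5 3 / 3 9 2 8 1 5 7 6 4 / 7 5 4 2 3 6 9 8 1 / 8 3 7 1 4 2 6 9 5 / 4 2 5 7 6 9 1 3 8 / 9 6 1 5 8 3 4 2 7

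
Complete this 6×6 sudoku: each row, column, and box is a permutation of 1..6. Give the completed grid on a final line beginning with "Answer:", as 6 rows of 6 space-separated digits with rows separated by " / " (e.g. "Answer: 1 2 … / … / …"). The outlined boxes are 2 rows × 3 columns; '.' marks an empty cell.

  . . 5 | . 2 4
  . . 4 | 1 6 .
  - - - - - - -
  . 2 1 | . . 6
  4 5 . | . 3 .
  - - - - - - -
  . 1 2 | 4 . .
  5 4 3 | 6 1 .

Step 1. [r2c2∈{3}] only 3 remains possible at r2c2, so r2c2=3.
Step 2. [r5c5∈{5}] only 5 remains possible at r5c5. So r5c5=5.
Step 3. [r4c6∈{1,2}] in row 4, 1 fits only at r4c6, so r4c6=1.
Step 4. [r1c1∈{1,6}] r1c1 is the only open cell in row 1 admitting 1 ⇒ r1c1=1.
Step 5. [r2c1∈{2}] r2c1's peers cover all but 2, so r2c1=2.
Step 6. [r4c3∈{6}] r4c3's peers cover all but 6 ⇒ r4c3=6.
Step 7. [r1c2∈{6}] only 6 remains possible at r1c2. So r1c2=6.
Step 8. [r3c4∈{5}] only 5 remains possible at r3c4. So r3c4=5.
Step 9. [r6c6∈{2}] only 2 remains possible at r6c6 ⇒ r6c6=2.
Step 10. [r4c4∈{2}] r4c4's peers cover all but 2 ⇒ r4c4=2.
Step 11. [r3c5∈{4}] only 4 remains possible at r3c5 ⇒ r3c5=4.
Step 12. [r1c4∈{3}] nothing but 3 survives at r1c4, so r1c4=3.
Step 13. [r5c1∈{6}] only 6 remains possible at r5c1, so r5c1=6.
Step 14. [r2c6∈{5}] only 5 remains possible at r2c6 ⇒ r2c6=5.
Step 15. [r3c1∈{3}] r3c1 has the single candidate 3, so r3c1=3.
Step 16. [r5c6∈{3}] only 3 remains possible at r5c6, so r5c6=3.

Answer: 1 6 5 3 2 4 / 2 3 4 1 6 5 / 3 2 1 5 4 6 / 4 5 6 2 3 1 / 6 1 2 4 5 3 / 5 4 3 6 1 2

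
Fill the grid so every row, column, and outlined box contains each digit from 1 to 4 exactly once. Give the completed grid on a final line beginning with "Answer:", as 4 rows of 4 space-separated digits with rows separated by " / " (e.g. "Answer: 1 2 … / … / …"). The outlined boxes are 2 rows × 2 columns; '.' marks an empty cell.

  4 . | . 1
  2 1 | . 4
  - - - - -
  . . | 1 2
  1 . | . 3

Step 1. [r3c2∈{3,4}] in row 3, 4 fits only at r3c2, so r3c2=4.
Step 2. [r1c2∈{3}] nothing but 3 survives at r1c2, so r1c2=3.
Step 3. [r2c3∈{3}] r2c3 is down to just 3, so r2c3=3.
Step 4. [r4c3∈{4}] r4c3 has the single candidate 4, so r4c3=4.
Step 5. [r3c1∈{3}] r3c1's peers cover all but 3 ⇒ r3c1=3.
Step 6. [r4c2∈{2}] only 2 remains possible at r4c2 ⇒ r4c2=2.
Step 7. [r1c3∈{2}] r1c3's peers cover all but 2 ⇒ r1c3=2.

Answer: 4 3 2 1 / 2 1 3 4 / 3 4 1 2 / 1 2 4 3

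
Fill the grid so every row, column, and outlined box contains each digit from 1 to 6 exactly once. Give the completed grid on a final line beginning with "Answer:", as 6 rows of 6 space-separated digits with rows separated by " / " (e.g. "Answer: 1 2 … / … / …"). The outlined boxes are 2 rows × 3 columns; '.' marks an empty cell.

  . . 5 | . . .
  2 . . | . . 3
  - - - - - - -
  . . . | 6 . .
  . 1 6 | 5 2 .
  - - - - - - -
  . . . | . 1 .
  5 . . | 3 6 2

Step 1. [r6c2∈{4}] nothing but 4 survives at r6c2, so r6c2=4.
Step 2. [r1c5∈{4}] only 4 remains possible at r1c5. So r1c5=4.
Step 3. [r4c1∈{3,4}] across row 4, 3 lands solely at r4c1. So r4c1=3.
Step 4. [r1c1∈{1,6}] r1c1 is the only open cell in col 1 admitting 1, so r1c1=1.
Step 5. [r5c3∈{2,3}] r5c3 is the only open cell in col 3 admitting 3. So r5c3=3.
Step 6. [r4c6∈{4}] r4c6's peers cover all but 4. So r4c6=4.
Step 7. [r5c2∈{2,6}] row 5 places 2 nowhere but r5c2 ⇒ r5c2=2.
Step 8. [r1c2∈{3,6}] row 1 places 3 nowhere but r1c2. So r1c2=3.
Step 9. [r3c3∈{2,4}] in row 3, 2 fits only at r3c3. So r3c3=2.
Step 10. [r2c2∈{6}] r2c2 has the single candidate 6 ⇒ r2c2=6.
Step 11. [r2c4∈{1}] nothing but 1 survives at r2c4. So r2c4=1.
Step 12. [r3c2∈{5}] r3c2's peers cover all but 5, so r3c2=5.
Step 13. [r6c3∈{1}] only 1 remains possible at r6c3 ⇒ r6c3=1.
Step 14. [r3c1∈{4}] r3c1 has the single candidate 4, so r3c1=4.
Step 15. [r1c4∈{2}] r1c4 has the single candidate 2. So r1c4=2.
Step 16. [r5c6∈{5}] r5c6 is down to just 5, so r5c6=5.
Step 17. [r2c5∈{5}] r2c5's peers cover all but 5 ⇒ r2c5=5.
Step 18. [r3c5∈{3}] r3c5's peers cover all but 3. So r3c5=3.
Step 19. [r1c6∈{6}] r1c6's peers cover all but 6 ⇒ r1c6=6.
Step 20. [r3c6∈{1}] only 1 remains possible at r3c6, so r3c6=1.
Step 21. [r2c3∈{4}] only 4 remains possible at r2c3. So r2c3=4.
Step 22. [r5c1∈{6}] r5c1 is down to just 6, so r5c1=6.
Step 23. [r5c4∈{4}] only 4 remains possible at r5c4. So r5c4=4.

Answer: 1 3 5 2 4 6 / 2 6 4 1 5 3 / 4 5 2 6 3 1 / 3 1 6 5 2 4 / 6 2 3 4 1 5 / 5 4 1 3 6 2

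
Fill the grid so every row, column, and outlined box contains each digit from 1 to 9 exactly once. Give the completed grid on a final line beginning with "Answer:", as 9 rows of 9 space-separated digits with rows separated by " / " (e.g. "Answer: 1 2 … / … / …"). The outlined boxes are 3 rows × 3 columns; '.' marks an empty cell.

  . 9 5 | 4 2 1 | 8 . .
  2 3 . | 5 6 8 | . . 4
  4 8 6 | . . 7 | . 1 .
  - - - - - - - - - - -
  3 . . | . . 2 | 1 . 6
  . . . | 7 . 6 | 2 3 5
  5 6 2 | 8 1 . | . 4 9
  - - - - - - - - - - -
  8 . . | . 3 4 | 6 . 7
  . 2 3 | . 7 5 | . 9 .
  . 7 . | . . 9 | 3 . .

Step 1. [r4c3∈{4,7,8,9}] r4c3 is the only open cell in box 4 admitting 7, so r4c3=7.
Step 2. [r3c5∈{9}] r3c5 is down to just 9, so r3c5=9.
Step 3. [r5c5∈{4}] r5c5's peers cover all but 4. So r5c5=4.
Step 4. [r2c3∈{1}] r2c3 has the single candidate 1, so r2c3=1.
Step 5. [r9c8∈{2,5,8}] r9c8 is the only open cell in row 9 admitting 5, so r9c8=5.
Step 6. [r8c9∈{1,8}] 8 has one home in row 8: r8c9, so r8c9=8.
Step 7. [r9c9∈{1,2}] in col 9, 1 fits only at r9c9. So r9c9=1.
Step 8. [r9c1∈{6}] r9c1 is down to just 6 ⇒ r9c1=6.
Step 9. [r8c1∈{1}] nothing but 1 survives at r8c1 ⇒ r8c1=1.
Step 10. [r2c8∈{7}] r2c8 is down to just 7 ⇒ r2c8=7.
Step 11. [r1c9∈{3}] r1c9 has the single candidate 3 ⇒ r1c9=3.
Step 12. [r7c3∈{9}] nothing but 9 survives at r7c3 ⇒ r7c3=9.
Step 13. [r7c8∈{2}] only 2 remains possible at r7c8 ⇒ r7c8=2.
Step 14. [r9c4∈{2}] r9c4's peers cover all but 2. So r9c4=2.
Step 15. [r6c7∈{7}] only 7 remains possible at r6c7. So r6c7=7.
Step 16. [r8c7∈{4}] r8c7 has the single candidate 4, so r8c7=4.
Step 17. [r4c2∈{4}] nothing but 4 survives at r4c2 ⇒ r4c2=4.
Step 18. [r3c9∈{2}] r3c9's peers cover all but 2 ⇒ r3c9=2.
Step 19. [r4c4∈{9}] r4c4 has the single candidate 9 ⇒ r4c4=9.
Step 20. [r6c6∈{3}] only 3 remains possible at r6c6. So r6c6=3.
Step 21. [r4c8∈{8}] r4c8 has the single candidate 8, so r4c8=8.
Step 22. [r9c3∈{4}] nothing but 4 survives at r9c3. So r9c3=4.
Step 23. [r9c5∈{8}] nothing but 8 survives at r9c5, so r9c5=8.
Step 24. [r5c2∈{1}] nothing but 1 survives at r5c2 ⇒ r5c2=1.
Step 25. [r5c1∈{9}] r5c1 is down to just 9. So r5c1=9.
Step 26. [r5c3∈{8}] r5c3's peers cover all but 8. So r5c3=8.
Step 27. [r1c1∈{7}] r1c1 is down to just 7, so r1c1=7.
Step 28. [r1c8∈{6}] r1c8's peers cover all but 6, so r1c8=6.
Step 29. [r7c4∈{1}] r7c4 is down to just 1. So r7c4=1.
Step 30. [r7c2∈{5}] nothing but 5 survives at r7c2. So r7c2=5.
Step 31. [r3c7∈{5}] r3c7's peers cover all but 5 ⇒ r3c7=5.
Step 32. [r3c4∈{3}] r3c4 has the single candidate 3, so r3c4=3.
Step 33. [r4c5∈{5}] r4c5 has the single candidate 5, so r4c5=5.
Step 34. [r8c4∈{6}] r8c4 is down to just 6. So r8c4=6.
Step 35. [r2c7∈{9}] r2c7 is down to just 9. So r2c7=9.

Answer: 7 9 5 4 2 1 8 6 3 / 2 3 1 5 6 8 9 7 4 / 4 8 6 3 9 7 5 1 2 / 3 4 7 9 5 2 1 8 6 / 9 1 8 7 4 6 2 3 5 / 5 6 2 8 1 3 7 4 9 / 8 5 9 1 3 4 6 2 7 / 1 2 3 6 7 5 4 9 8 / 6 7 4 2 8 9 3 5 1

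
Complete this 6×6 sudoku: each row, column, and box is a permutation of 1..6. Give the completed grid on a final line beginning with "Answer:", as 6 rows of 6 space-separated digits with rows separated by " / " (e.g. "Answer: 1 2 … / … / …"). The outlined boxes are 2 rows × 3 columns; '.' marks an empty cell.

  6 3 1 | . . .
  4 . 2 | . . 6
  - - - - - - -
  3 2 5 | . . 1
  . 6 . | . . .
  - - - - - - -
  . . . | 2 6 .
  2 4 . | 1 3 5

Step 1. [r3c5∈{4}] only 4 remains possible at r3c5, so r3c5=4.
Step 2. [r2c2∈{5}] r2c2 is down to just 5. So r2c2=5.
Step 3. [r4c6∈{2,3}] r4c6 is the only open cell in col 6 admitting 3 ⇒ r4c6=3.
Step 4. [r1c6∈{2,4}] across col 6, 2 lands solely at r1c6 ⇒ r1c6=2.
Step 5. [r1c5∈{5}] r1c5's peers cover all but 5, so r1c5=5.
Step 6. [r5c2∈{1}] r5c2's peers cover all but 1 ⇒ r5c2=1.
Step 7. [r5c6∈{4}] only 4 remains possible at r5c6 ⇒ r5c6=4.
Step 8. [r5c3∈{3}] r5c3's peers cover all but 3 ⇒ r5c3=3.
Step 9. [r4c4∈{5}] only 5 remains possible at r4c4 ⇒ r4c4=5.
Step 10. [r1c4∈{4}] only 4 remains possible at r1c4 ⇒ r1c4=4.
Step 11. [r2c5∈{1}] r2c5 has the single candidate 1, so r2c5=1.
Step 12. [r3c4∈{6}] r3c4 has the single candidate 6 ⇒ r3c4=6.
Step 13. [r2c4∈{3}] r2c4 is down to just 3 ⇒ r2c4=3.
Step 14. [r4c3∈{4}] nothing but 4 survives at r4c3. So r4c3=4.
Step 15. [r6c3∈{6}] r6c3's peers cover all but 6 ⇒ r6c3=6.
Step 16. [r5c1∈{5}] nothing but 5 survives at r5c1. So r5c1=5.
Step 17. [r4c1∈{1}] r4c1 has the single candidate 1. So r4c1=1.
Step 18. [r4c5∈{2}] r4c5 has the single candidate 2, so r4c5=2.

Answer: 6 3 1 4 5 2 / 4 5 2 3 1 6 / 3 2 5 6 4 1 / 1 6 4 5 2 3 / 5 1 3 2 6 4 / 2 4 6 1 3 5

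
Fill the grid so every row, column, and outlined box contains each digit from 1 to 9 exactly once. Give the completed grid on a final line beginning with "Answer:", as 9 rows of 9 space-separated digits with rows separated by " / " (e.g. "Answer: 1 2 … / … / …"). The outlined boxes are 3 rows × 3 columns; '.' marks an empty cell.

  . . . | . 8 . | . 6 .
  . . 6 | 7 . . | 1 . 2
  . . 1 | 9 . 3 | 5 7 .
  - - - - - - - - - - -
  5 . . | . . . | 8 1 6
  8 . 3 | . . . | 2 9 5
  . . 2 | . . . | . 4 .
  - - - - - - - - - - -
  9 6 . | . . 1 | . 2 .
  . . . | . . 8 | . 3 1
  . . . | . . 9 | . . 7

Step 1. [r2c2∈{3,4,5,8,9}] row 2 places 9 nowhere but r2c2 ⇒ r2c2=9.
Step 2. [r7c7∈{4}] nothing but 4 survives at r7c7 ⇒ r7c7=4.
Step 3. [r6c5∈{1,3,5,6,7,9}] row 6 places 9 nowhere but r6c5, so r6c5=9.
Step 4. [r5c5∈{1,4,6,7}] 1 has one home in col 5: r5c5. So r5c5=1.
Step 5. [r9c8∈{5,8}] 5 has one home in col 8: r9c8 ⇒ r9c8=5.
Step 6. [r2c1∈{3,4}] across row 2, 3 lands solely at r2c1. So r2c1=3.
Step 7. [r9c2∈{1,2,3,4,8}] across col 2, 3 lands solely at r9c2 ⇒ r9c2=3.
Step 8. [r6c7∈{3,7}] col 7 places 7 nowhere but r6c7 ⇒ r6c7=7.
Step 9. [r3c5∈{2,4,6}] 6 has one home in row 3: r3c5, so r3c5=6.
Step 10. [r1c4∈{1,2,4,5}] 1 has one home in row 1: r1c4 ⇒ r1c4=1.
Step 11. [r1c6∈{2,4,5}] in box 2, 2 fits only at r1c6 ⇒ r1c6=2.
Step 12. [r6c1∈{1,6}] in col 1, 6 fits only at r6c1, so r6c1=6.
Step 13. [r5c6∈{4,6,7}] 6 has one home in col 6: r5c6. So r5c6=6.
Step 14. [r5c4∈{4}] r5c4 is down to just 4, so r5c4=4.
Step 15. [r5c2∈{7}] r5c2 is down to just 7, so r5c2=7.
Step 16. [r4c2∈{4}] r4c2 has the single candidate 4. So r4c2=4.
Step 17. [r1c9∈{3,4,9}] col 9 places 9 nowhere but r1c9, so r1c9=9.
Step 18. [r7c9∈{8}] r7c9's peers cover all but 8. So r7c9=8.
Step 19. [r6c4∈{3,5,8}] row 6 places 8 nowhere but r6c4 ⇒ r6c4=8.
Step 20. [r9c1∈{1,2,4}] in row 9, 1 fits only at r9c1, so r9c1=1.
Step 21. [r9c7∈{6}] r9c7 is down to just 6 ⇒ r9c7=6.
Step 22. [r9c4∈{2}] r9c4 has the single candidate 2 ⇒ r9c4=2.
Step 23. [r9c5∈{4}] only 4 remains possible at r9c5, so r9c5=4.
Step 24. [r2c5∈{5}] r2c5 is down to just 5. So r2c5=5.
Step 25. [r8c5∈{7}] only 7 remains possible at r8c5 ⇒ r8c5=7.
Step 26. [r1c1∈{4,7}] col 1 places 7 nowhere but r1c1, so r1c1=7.
Step 27. [r1c3∈{4,5}] 4 has one home in row 1: r1c3 ⇒ r1c3=4.
Step 28. [r8c3∈{5}] r8c3's peers cover all but 5 ⇒ r8c3=5.
Step 29. [r3c1∈{2}] r3c1's peers cover all but 2 ⇒ r3c1=2.
Step 30. [r4c4∈{3}] only 3 remains possible at r4c4, so r4c4=3.
Step 31. [r1c7∈{3}] only 3 remains possible at r1c7, so r1c7=3.
Step 32. [r9c3∈{8}] nothing but 8 survives at r9c3 ⇒ r9c3=8.
Step 33. [r2c8∈{8}] only 8 remains possible at r2c8. So r2c8=8.
Step 34. [r1c2∈{5}] r1c2's peers cover all but 5 ⇒ r1c2=5.
Step 35. [r8c7∈{9}] nothing but 9 survives at r8c7, so r8c7=9.
Step 36. [r8c2∈{2}] r8c2 is down to just 2, so r8c2=2.
Step 37. [r8c1∈{4}] r8c1 has the single candidate 4. So r8c1=4.
Step 38. [r3c2∈{8}] r3c2's peers cover all but 8, so r3c2=8.
Step 39. [r3c9∈{4}] r3c9 is down to just 4 ⇒ r3c9=4.
Step 40. [r6c9∈{3}] r6c9 is down to just 3 ⇒ r6c9=3.
Step 41. [r8c4∈{6}] r8c4 is down to just 6 ⇒ r8c4=6.
Step 42. [r4c3∈{9}] r4c3's peers cover all but 9. So r4c3=9.
Step 43. [r6c6∈{5}] r6c6 is down to just 5, so r6c6=5.
Step 44. [r7c5∈{3}] only 3 remains possible at r7c5 ⇒ r7c5=3.
Step 45. [r2c6∈{4}] nothing but 4 survives at r2c6, so r2c6=4.
Step 46. [r4c5∈{2}] only 2 remains possible at r4c5 ⇒ r4c5=2.
Step 47. [r6c2∈{1}] r6c2's peers cover all but 1 ⇒ r6c2=1.
Step 48. [r4c6∈{7}] only 7 remains possible at r4c6 ⇒ r4c6=7.
Step 49. [r7c3∈{7}] nothing but 7 survives at r7c3 ⇒ r7c3=7.
Step 50. [r7c4∈{5}] r7c4 has the single candidate 5 ⇒ r7c4=5.

Answer: 7 5 4 1 8 2 3 6 9 / 3 9 6 7 5 4 1 8 2 / 2 8 1 9 6 3 5 7 4 / 5 4 9 3 2 7 8 1 6 / 8 7 3 4 1 6 2 9 5 / 6 1 2 8 9 5 7 4 3 / 9 6 7 5 3 1 4 2 8 / 4 2 5 6 7 8 9 3 1 / 1 3 8 2 4 9 6 5 7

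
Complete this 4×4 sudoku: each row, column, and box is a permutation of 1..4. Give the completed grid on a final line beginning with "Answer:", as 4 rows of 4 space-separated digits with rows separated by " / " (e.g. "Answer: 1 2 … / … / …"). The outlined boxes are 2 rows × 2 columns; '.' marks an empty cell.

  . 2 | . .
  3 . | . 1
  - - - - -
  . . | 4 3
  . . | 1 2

Step 1. [r2c2∈{4}] nothing but 4 survives at r2c2 ⇒ r2c2=4.
Step 2. [r3c1∈{1,2}] row 3 places 2 nowhere but r3c1 ⇒ r3c1=2.
Step 3. [r4c1∈{4}] r4c1's peers cover all but 4, so r4c1=4.
Step 4. [r1c3∈{3}] r1c3 is down to just 3, so r1c3=3.
Step 5. [r2c3∈{2}] nothing but 2 survives at r2c3 ⇒ r2c3=2.
Step 6. [r3c2∈{1}] only 1 remains possible at r3c2. So r3c2=1.
Step 7. [r1c1∈{1}] r1c1 has the single candidate 1, so r1c1=1.
Step 8. [r4c2∈{3}] r4c2 is down to just 3. So r4c2=3.
Step 9. [r1c4∈{4}] r1c4's peers cover all but 4, so r1c4=4.

Answer: 1 2 3 4 / 3 4 2 1 / 2 1 4 3 / 4 3 1 2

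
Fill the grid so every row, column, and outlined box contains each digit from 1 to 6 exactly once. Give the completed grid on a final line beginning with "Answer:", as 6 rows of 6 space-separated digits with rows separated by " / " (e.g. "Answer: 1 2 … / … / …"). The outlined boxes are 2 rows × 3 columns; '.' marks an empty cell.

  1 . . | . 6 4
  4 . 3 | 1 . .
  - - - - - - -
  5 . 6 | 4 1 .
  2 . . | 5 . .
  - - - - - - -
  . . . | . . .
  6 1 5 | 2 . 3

Step 1. [r1c3∈{2}] r1c3 is down to just 2 ⇒ r1c3=2.
Step 2. [r5c3∈{4}] only 4 remains possible at r5c3 ⇒ r5c3=4.
Step 3. [r3c2∈{3}] only 3 remains possible at r3c2, so r3c2=3.
Step 4. [r5c6∈{1,5,6}] across row 5, 1 lands solely at r5c6. So r5c6=1.
Step 5. [r2c6∈{2,5}] col 6 places 5 nowhere but r2c6. So r2c6=5.
Step 6. [r1c2∈{5}] only 5 remains possible at r1c2. So r1c2=5.
Step 7. [r5c5∈{5}] r5c5 has the single candidate 5. So r5c5=5.
Step 8. [r4c2∈{4}] r4c2 has the single candidate 4. So r4c2=4.
Step 9. [r4c3∈{1}] nothing but 1 survives at r4c3, so r4c3=1.
Step 10. [r5c1∈{3}] nothing but 3 survives at r5c1. So r5c1=3.
Step 11. [r5c2∈{2}] r5c2's peers cover all but 2. So r5c2=2.
Step 12. [r2c5∈{2}] nothing but 2 survives at r2c5. So r2c5=2.
Step 13. [r2c2∈{6}] nothing but 6 survives at r2c2 ⇒ r2c2=6.
Step 14. [r3c6∈{2}] only 2 remains possible at r3c6 ⇒ r3c6=2.
Step 15. [r6c5∈{4}] r6c5's peers cover all but 4 ⇒ r6c5=4.
Step 16. [r1c4∈{3}] r1c4's peers cover all but 3 ⇒ r1c4=3.
Step 17. [r4c6∈{6}] nothing but 6 survives at r4c6. So r4c6=6.
Step 18. [r5c4∈{6}] r5c4 has the single candidate 6 ⇒ r5c4=6.
Step 19. [r4c5∈{3}] only 3 remains possible at r4c5, so r4c5=3.

Answer: 1 5 2 3 6 4 / 4 6 3 1 2 5 / 5 3 6 4 1 2 / 2 4 1 5 3 6 / 3 2 4 6 5 1 / 6 1 5 2 4 3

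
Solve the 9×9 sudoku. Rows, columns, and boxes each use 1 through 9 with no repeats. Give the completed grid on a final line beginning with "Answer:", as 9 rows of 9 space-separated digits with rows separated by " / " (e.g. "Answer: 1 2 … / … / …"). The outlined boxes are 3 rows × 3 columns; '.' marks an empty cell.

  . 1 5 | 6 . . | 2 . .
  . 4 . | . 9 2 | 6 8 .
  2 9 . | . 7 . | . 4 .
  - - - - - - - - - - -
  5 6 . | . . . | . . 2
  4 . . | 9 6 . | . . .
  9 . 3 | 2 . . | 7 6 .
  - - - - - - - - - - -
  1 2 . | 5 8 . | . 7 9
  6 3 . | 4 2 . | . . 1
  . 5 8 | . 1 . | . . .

Step 1. [r6c6∈{1,4,5,8}] row 6 places 1 nowhere but r6c6, so r6c6=1.
Step 2. [r2c9∈{3,5,7}] in row 2, 5 fits only at r2c9. So r2c9=5.
Step 3. [r3c9∈{3}] r3c9 is down to just 3 ⇒ r3c9=3.
Step 4. [r9c1∈{7}] r9c1 is down to just 7 ⇒ r9c1=7.
Step 5. [r9c4∈{3}] r9c4 is down to just 3, so r9c4=3.
Step 6. [r5c9∈{8}] nothing but 8 survives at r5c9 ⇒ r5c9=8.
Step 7. [r4c7∈{1,3,4,9}] 9 has one home in col 7: r4c7 ⇒ r4c7=9.
Step 8. [r4c4∈{7,8}] in col 4, 7 fits only at r4c4. So r4c4=7.
Step 9. [r4c6∈{3,4,8}] row 4 places 8 nowhere but r4c6. So r4c6=8.
Step 10. [r4c5∈{3,4}] 4 has one home in row 4: r4c5, so r4c5=4.
Step 11. [r5c6∈{3,5}] 3 has one home in box 5: r5c6. So r5c6=3.
Step 12. [r9c7∈{4}] nothing but 4 survives at r9c7 ⇒ r9c7=4.
Step 13. [r4c3∈{1}] only 1 remains possible at r4c3. So r4c3=1.
Step 14. [r8c8∈{5}] nothing but 5 survives at r8c8 ⇒ r8c8=5.
Step 15. [r3c7∈{1}] r3c7 is down to just 1, so r3c7=1.
Step 16. [r9c6∈{6,9}] 9 has one home in row 9: r9c6 ⇒ r9c6=9.
Step 17. [r2c3∈{7}] r2c3's peers cover all but 7, so r2c3=7.
Step 18. [r2c1∈{3}] nothing but 3 survives at r2c1, so r2c1=3.
Step 19. [r9c8∈{2}] r9c8's peers cover all but 2. So r9c8=2.
Step 20. [r1c6∈{4}] r1c6 has the single candidate 4 ⇒ r1c6=4.
Step 21. [r5c8∈{1}] nothing but 1 survives at r5c8. So r5c8=1.
Step 22. [r4c8∈{3}] only 3 remains possible at r4c8, so r4c8=3.
Step 23. [r6c9∈{4}] only 4 remains possible at r6c9 ⇒ r6c9=4.
Step 24. [r8c3∈{9}] nothing but 9 survives at r8c3, so r8c3=9.
Step 25. [r1c1∈{8}] only 8 remains possible at r1c1, so r1c1=8.
Step 26. [r6c5∈{5}] only 5 remains possible at r6c5. So r6c5=5.
Step 27. [r7c7∈{3}] only 3 remains possible at r7c7, so r7c7=3.
Step 28. [r5c3∈{2}] nothing but 2 survives at r5c3, so r5c3=2.
Step 29. [r3c3∈{6}] nothing but 6 survives at r3c3, so r3c3=6.
Step 30. [r1c9∈{7}] r1c9's peers cover all but 7. So r1c9=7.
Step 31. [r9c9∈{6}] only 6 remains possible at r9c9, so r9c9=6.
Step 32. [r3c4∈{8}] r3c4 has the single candidate 8. So r3c4=8.
Step 33. [r7c3∈{4}] r7c3's peers cover all but 4. So r7c3=4.
Step 34. [r3c6∈{5}] only 5 remains possible at r3c6 ⇒ r3c6=5.
Step 35. [r5c7∈{5}] r5c7 has the single candidate 5 ⇒ r5c7=5.
Step 36. [r2c4∈{1}] r2c4 is down to just 1 ⇒ r2c4=1.
Step 37. [r6c2∈{8}] nothing but 8 survives at r6c2. So r6c2=8.
Step 38. [r1c5∈{3}] r1c5 is down to just 3. So r1c5=3.
Step 39. [r5c2∈{7}] nothing but 7 survives at r5c2, so r5c2=7.
Step 40. [r7c6∈{6}] r7c6 has the single candidate 6. So r7c6=6.
Step 41. [r8c7∈{8}] only 8 remains possible at r8c7. So r8c7=8.
Step 42. [r8c6∈{7}] r8c6 has the single candidate 7, so r8c6=7.
Step 43. [r1c8∈{9}] r1c8 has the single candidate 9 ⇒ r1c8=9.

Answer: 8 1 5 6 3 4 2 9 7 / 3 4 7 1 9 2 6 8 5 / 2 9 6 8 7 5 1 4 3 / 5 6 1 7 4 8 9 3 2 / 4 7 2 9 6 3 5 1 8 / 9 8 3 2 5 1 7 6 4 / 1 2 4 5 8 6 3 7 9 / 6 3 9 4 2 7 8 5 1 / 7 5 8 3 1 9 4 2 6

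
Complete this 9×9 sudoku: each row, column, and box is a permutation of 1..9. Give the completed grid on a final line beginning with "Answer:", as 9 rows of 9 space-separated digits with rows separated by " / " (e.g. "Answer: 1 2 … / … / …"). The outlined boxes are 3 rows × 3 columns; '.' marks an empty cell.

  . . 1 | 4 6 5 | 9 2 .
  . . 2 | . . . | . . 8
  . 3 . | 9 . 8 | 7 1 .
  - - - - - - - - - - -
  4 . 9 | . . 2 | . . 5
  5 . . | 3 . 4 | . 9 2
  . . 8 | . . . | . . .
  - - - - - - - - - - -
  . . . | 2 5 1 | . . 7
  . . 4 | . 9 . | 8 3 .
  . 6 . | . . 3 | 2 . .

Step 1. [r6c1∈{1,2,3,6,7}] across box 4, 3 lands solely at r6c1 ⇒ r6c1=3.
Step 2. [r2c6∈{7}] nothing but 7 survives at r2c6 ⇒ r2c6=7.
Step 3. [r3c9∈{4,6}] in row 3, 4 fits only at r3c9, so r3c9=4.
Step 4. [r5c5∈{1,7,8}] across row 5, 8 lands solely at r5c5 ⇒ r5c5=8.
Step 5. [r8c2∈{1,2,5,7}] row 8 places 5 nowhere but r8c2. So r8c2=5.
Step 6. [r9c3∈{7}] nothing but 7 survives at r9c3. So r9c3=7.
Step 7. [r5c2∈{1,7}] row 5 places 7 nowhere but r5c2, so r5c2=7.
Step 8. [r5c7∈{1,6}] row 5 places 1 nowhere but r5c7. So r5c7=1.
Step 9. [r6c9∈{6}] r6c9 has the single candidate 6. So r6c9=6.
Step 10. [r4c4∈{1,6,7}] 6 has one home in row 4: r4c4, so r4c4=6.
Step 11. [r2c7∈{3,5,6}] col 7 places 5 nowhere but r2c7 ⇒ r2c7=5.
Step 12. [r8c9∈{1}] r8c9 is down to just 1. So r8c9=1.
Step 13. [r7c7∈{4,6}] r7c7 is the only open cell in col 7 admitting 6, so r7c7=6.
Step 14. [r1c2∈{8}] r1c2 is down to just 8. So r1c2=8.
Step 15. [r7c2∈{9}] r7c2 is down to just 9. So r7c2=9.
Step 16. [r7c8∈{4}] r7c8 is down to just 4, so r7c8=4.
Step 17. [r6c8∈{7}] r6c8 is down to just 7. So r6c8=7.
Step 18. [r6c5∈{1}] r6c5 has the single candidate 1 ⇒ r6c5=1.
Step 19. [r3c1∈{6}] r3c1's peers cover all but 6, so r3c1=6.
Step 20. [r9c4∈{8}] r9c4 has the single candidate 8. So r9c4=8.
Step 21. [r3c3∈{5}] r3c3 is down to just 5 ⇒ r3c3=5.
Step 22. [r2c1∈{9}] r2c1 is down to just 9, so r2c1=9.
Step 23. [r4c5∈{7}] r4c5 has the single candidate 7, so r4c5=7.
Step 24. [r1c1∈{7}] r1c1 has the single candidate 7 ⇒ r1c1=7.
Step 25. [r6c4∈{5}] r6c4 is down to just 5, so r6c4=5.
Step 26. [r2c5∈{3}] r2c5's peers cover all but 3 ⇒ r2c5=3.
Step 27. [r7c3∈{3}] r7c3 has the single candidate 3, so r7c3=3.
Step 28. [r3c5∈{2}] r3c5's peers cover all but 2 ⇒ r3c5=2.
Step 29. [r6c2∈{2}] r6c2's peers cover all but 2. So r6c2=2.
Step 30. [r2c2∈{4}] r2c2's peers cover all but 4, so r2c2=4.
Step 31. [r4c8∈{8}] nothing but 8 survives at r4c8, so r4c8=8.
Step 32. [r8c6∈{6}] r8c6's peers cover all but 6. So r8c6=6.
Step 33. [r9c1∈{1}] r9c1 is down to just 1. So r9c1=1.
Step 34. [r6c7∈{4}] only 4 remains possible at r6c7 ⇒ r6c7=4.
Step 35. [r6c6∈{9}] nothing but 9 survives at r6c6, so r6c6=9.
Step 36. [r5c3∈{6}] nothing but 6 survives at r5c3, so r5c3=6.
Step 37. [r8c1∈{2}] nothing but 2 survives at r8c1 ⇒ r8c1=2.
Step 38. [r9c9∈{9}] only 9 remains possible at r9c9. So r9c9=9.
Step 39. [r1c9∈{3}] r1c9's peers cover all but 3, so r1c9=3.
Step 40. [r2c4∈{1}] nothing but 1 survives at r2c4 ⇒ r2c4=1.
Step 41. [r7c1∈{8}] only 8 remains possible at r7c1. So r7c1=8.
Step 42. [r4c7∈{3}] r4c7 is down to just 3. So r4c7=3.
Step 43. [r9c5∈{4}] r9c5 is down to just 4, so r9c5=4.
Step 44. [r4c2∈{1}] r4c2 is down to just 1, so r4c2=1.
Step 45. [r8c4∈{7}] r8c4 has the single candidate 7. So r8c4=7.
Step 46. [r2c8∈{6}] only 6 remains possible at r2c8, so r2c8=6.
Step 47. [r9c8∈{5}] r9c8 has the single candidate 5 ⇒ r9c8=5.

Answer: 7 8 1 4 6 5 9 2 3 / 9 4 2 1 3 7 5 6 8 / 6 3 5 9 2 8 7 1 4 / 4 1 9 6 7 2 3 8 5 / 5 7 6 3 8 4 1 9 2 / 3 2 8 5 1 9 4 7 6 / 8 9 3 2 5 1 6 4 7 / 2 5 4 7 9 6 8 3 1 / 1 6 7 8 4 3 2 5 9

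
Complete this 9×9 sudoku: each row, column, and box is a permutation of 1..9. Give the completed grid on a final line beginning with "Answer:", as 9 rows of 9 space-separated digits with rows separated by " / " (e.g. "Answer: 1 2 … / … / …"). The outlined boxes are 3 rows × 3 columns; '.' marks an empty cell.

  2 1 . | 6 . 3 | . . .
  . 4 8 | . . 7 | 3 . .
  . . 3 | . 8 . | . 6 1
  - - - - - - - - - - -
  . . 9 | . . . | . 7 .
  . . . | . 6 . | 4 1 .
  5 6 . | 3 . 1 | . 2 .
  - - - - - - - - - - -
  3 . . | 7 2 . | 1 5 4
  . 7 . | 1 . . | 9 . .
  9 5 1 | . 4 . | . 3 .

Step 1. [r4c5∈{5}] r4c5 has the single candidate 5. So r4c5=5.
Step 2. [r1c5∈{9}] r1c5's peers cover all but 9 ⇒ r1c5=9.
Step 3. [r9c4∈{8}] r9c4's peers cover all but 8 ⇒ r9c4=8.
Step 4. [r5c9∈{3,5,8,9}] r5c9 is the only open cell in row 5 admitting 5 ⇒ r5c9=5.
Step 5. [r9c6∈{6}] r9c6's peers cover all but 6. So r9c6=6.
Step 6. [r8c9∈{2,6,8}] box 9 places 6 nowhere but r8c9. So r8c9=6.
Step 7. [r6c7∈{8}] r6c7 has the single candidate 8. So r6c7=8.
Step 8. [r3c1∈{7}] only 7 remains possible at r3c1, so r3c1=7.
Step 9. [r5c1∈{8}] r5c1 is down to just 8. So r5c1=8.
Step 10. [r2c4∈{2,5}] r2c4 is the only open cell in row 2 admitting 5 ⇒ r2c4=5.
Step 11. [r6c3∈{4,7}] across row 6, 4 lands solely at r6c3, so r6c3=4.
Step 12. [r2c9∈{2,9}] in row 2, 2 fits only at r2c9 ⇒ r2c9=2.
Step 13. [r5c2∈{2,3}] across row 5, 3 lands solely at r5c2, so r5c2=3.
Step 14. [r4c2∈{2}] only 2 remains possible at r4c2, so r4c2=2.
Step 15. [r9c9∈{7}] r9c9's peers cover all but 7 ⇒ r9c9=7.
Step 16. [r4c4∈{4}] nothing but 4 survives at r4c4. So r4c4=4.
Step 17. [r3c4∈{2}] r3c4 is down to just 2. So r3c4=2.
Step 18. [r1c3∈{5}] r1c3's peers cover all but 5 ⇒ r1c3=5.
Step 19. [r7c6∈{9}] r7c6 has the single candidate 9, so r7c6=9.
Step 20. [r8c8∈{8}] nothing but 8 survives at r8c8. So r8c8=8.
Step 21. [r4c7∈{6}] r4c7 has the single candidate 6. So r4c7=6.
Step 22. [r4c6∈{8}] r4c6's peers cover all but 8. So r4c6=8.
Step 23. [r9c7∈{2}] only 2 remains possible at r9c7. So r9c7=2.
Step 24. [r2c8∈{9}] nothing but 9 survives at r2c8, so r2c8=9.
Step 25. [r2c5∈{1}] r2c5 has the single candidate 1. So r2c5=1.
Step 26. [r8c3∈{2}] nothing but 2 survives at r8c3, so r8c3=2.
Step 27. [r4c9∈{3}] r4c9's peers cover all but 3 ⇒ r4c9=3.
Step 28. [r2c1∈{6}] r2c1 has the single candidate 6. So r2c1=6.
Step 29. [r8c1∈{4}] nothing but 4 survives at r8c1, so r8c1=4.
Step 30. [r5c6∈{2}] nothing but 2 survives at r5c6 ⇒ r5c6=2.
Step 31. [r3c7∈{5}] only 5 remains possible at r3c7. So r3c7=5.
Step 32. [r7c2∈{8}] r7c2 has the single candidate 8 ⇒ r7c2=8.
Step 33. [r1c8∈{4}] r1c8's peers cover all but 4 ⇒ r1c8=4.
Step 34. [r1c7∈{7}] r1c7's peers cover all but 7. So r1c7=7.
Step 35. [r3c2∈{9}] r3c2's peers cover all but 9. So r3c2=9.
Step 36. [r6c9∈{9}] only 9 remains possible at r6c9 ⇒ r6c9=9.
Step 37. [r7c3∈{6}] only 6 remains possible at r7c3. So r7c3=6.
Step 38. [r5c4∈{9}] only 9 remains possible at r5c4 ⇒ r5c4=9.
Step 39. [r3c6∈{4}] only 4 remains possible at r3c6. So r3c6=4.
Step 40. [r4c1∈{1}] r4c1 is down to just 1, so r4c1=1.
Step 41. [r8c6∈{5}] r8c6 is down to just 5 ⇒ r8c6=5.
Step 42. [r8c5∈{3}] r8c5's peers cover all but 3, so r8c5=3.
Step 43. [r6c5∈{7}] r6c5 is down to just 7. So r6c5=7.
Step 44. [r1c9∈{8}] r1c9's peers cover all but 8 ⇒ r1c9=8.
Step 45. [r5c3∈{7}] nothing but 7 survives at r5c3, so r5c3=7.

Answer: 2 1 5 6 9 3 7 4 8 / 6 4 8 5 1 7 3 9 2 / 7 9 3 2 8 4 5 6 1 / 1 2 9 4 5 8 6 7 3 / 8 3 7 9 6 2 4 1 5 / 5 6 4 3 7 1 8 2 9 / 3 8 6 7 2 9 1 5 4 / 4 7 2 1 3 5 9 8 6 / 9 5 1 8 4 6 2 3 7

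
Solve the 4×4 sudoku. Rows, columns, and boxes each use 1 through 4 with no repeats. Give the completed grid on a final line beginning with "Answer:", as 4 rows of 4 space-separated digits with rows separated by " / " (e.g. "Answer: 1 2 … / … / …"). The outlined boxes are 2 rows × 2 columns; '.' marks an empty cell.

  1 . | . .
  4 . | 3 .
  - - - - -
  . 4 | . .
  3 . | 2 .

Step 1. [r2c4∈{1,2}] 1 has one home in row 2: r2c4 ⇒ r2c4=1.
Step 2. [r1c4∈{2,4}] across col 4, 2 lands solely at r1c4, so r1c4=2.
Step 3. [r1c2∈{3}] r1c2 has the single candidate 3, so r1c2=3.
Step 4. [r2c2∈{2}] r2c2's peers cover all but 2, so r2c2=2.
Step 5. [r4c2∈{1}] r4c2 has the single candidate 1 ⇒ r4c2=1.
Step 6. [r3c1∈{2}] r3c1 has the single candidate 2 ⇒ r3c1=2.
Step 7. [r1c3∈{4}] r1c3 is down to just 4 ⇒ r1c3=4.
Step 8. [r3c4∈{3}] r3c4 has the single candidate 3. So r3c4=3.
Step 9. [r3c3∈{1}] nothing but 1 survives at r3c3. So r3c3=1.
Step 10. [r4c4∈{4}] nothing but 4 survives at r4c4, so r4c4=4.

Answer: 1 3 4 2 / 4 2 3 1 / 2 4 1 3 / 3 1 2 4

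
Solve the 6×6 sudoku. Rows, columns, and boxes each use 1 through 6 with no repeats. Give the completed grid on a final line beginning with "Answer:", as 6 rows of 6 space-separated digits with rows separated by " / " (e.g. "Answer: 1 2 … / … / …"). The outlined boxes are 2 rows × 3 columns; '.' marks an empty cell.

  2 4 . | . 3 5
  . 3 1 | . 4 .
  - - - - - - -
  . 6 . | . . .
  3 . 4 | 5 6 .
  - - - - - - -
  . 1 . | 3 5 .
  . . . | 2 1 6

Step 1. [r2c1∈{5,6}] 5 has one home in row 2: r2c1 ⇒ r2c1=5.
Step 2. [r4c6∈{1,2}] r4c6 is the only open cell in row 4 admitting 1, so r4c6=1.
Step 3. [r3c5∈{2}] nothing but 2 survives at r3c5. So r3c5=2.
Step 4. [r5c6∈{4}] only 4 remains possible at r5c6. So r5c6=4.
Step 5. [r1c3∈{6}] r1c3 is down to just 6, so r1c3=6.
Step 6. [r3c3∈{5}] only 5 remains possible at r3c3 ⇒ r3c3=5.
Step 7. [r3c1∈{1}] r3c1 has the single candidate 1, so r3c1=1.
Step 8. [r2c4∈{6}] r2c4 is down to just 6, so r2c4=6.
Step 9. [r1c4∈{1}] r1c4 is down to just 1 ⇒ r1c4=1.
Step 10. [r2c6∈{2}] nothing but 2 survives at r2c6, so r2c6=2.
Step 11. [r4c2∈{2}] nothing but 2 survives at r4c2 ⇒ r4c2=2.
Step 12. [r6c1∈{4}] r6c1 has the single candidate 4, so r6c1=4.
Step 13. [r3c6∈{3}] nothing but 3 survives at r3c6 ⇒ r3c6=3.
Step 14. [r6c3∈{3}] r6c3 has the single candidate 3, so r6c3=3.
Step 15. [r5c1∈{6}] only 6 remains possible at r5c1 ⇒ r5c1=6.
Step 16. [r6c2∈{5}] r6c2 has the single candidate 5, so r6c2=5.
Step 17. [r5c3∈{2}] nothing but 2 survives at r5c3. So r5c3=2.
Step 18. [r3c4∈{4}] only 4 remains possible at r3c4. So r3c4=4.

Answer: 2 4 6 1 3 5 / 5 3 1 6 4 2 / 1 6 5 4 2 3 / 3 2 4 5 6 1 / 6 1 2 3 5 4 / 4 5 3 2 1 6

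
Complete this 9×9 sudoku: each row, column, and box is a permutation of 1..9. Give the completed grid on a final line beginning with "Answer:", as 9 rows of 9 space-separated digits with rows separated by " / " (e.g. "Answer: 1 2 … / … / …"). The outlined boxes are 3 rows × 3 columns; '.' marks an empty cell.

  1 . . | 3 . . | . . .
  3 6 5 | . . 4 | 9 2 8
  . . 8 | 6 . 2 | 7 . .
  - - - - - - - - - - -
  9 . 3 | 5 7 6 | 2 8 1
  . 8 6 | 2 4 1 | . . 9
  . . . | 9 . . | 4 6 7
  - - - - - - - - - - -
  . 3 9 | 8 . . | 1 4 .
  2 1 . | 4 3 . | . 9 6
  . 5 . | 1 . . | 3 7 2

Step 1. [r1c8∈{5}] only 5 remains possible at r1c8, so r1c8=5.
Step 2. [r3c1∈{4}] r3c1 is down to just 4. So r3c1=4.
Step 3. [r1c2∈{2,7,9}] col 2 places 7 nowhere but r1c2, so r1c2=7.
Step 4. [r3c5∈{1,5,9}] row 3 places 5 nowhere but r3c5. So r3c5=5.
Step 5. [r6c5∈{8}] only 8 remains possible at r6c5 ⇒ r6c5=8.
Step 6. [r5c1∈{5,7}] row 5 places 7 nowhere but r5c1 ⇒ r5c1=7.
Step 7. [r9c6∈{9}] r9c6's peers cover all but 9, so r9c6=9.
Step 8. [r7c9∈{5}] r7c9 has the single candidate 5, so r7c9=5.
Step 9. [r7c1∈{6}] only 6 remains possible at r7c1. So r7c1=6.
Step 10. [r8c3∈{7}] r8c3's peers cover all but 7, so r8c3=7.
Step 11. [r3c8∈{1,3}] in row 3, 1 fits only at r3c8, so r3c8=1.
Step 12. [r6c2∈{2}] only 2 remains possible at r6c2 ⇒ r6c2=2.
Step 13. [r5c8∈{3}] only 3 remains possible at r5c8. So r5c8=3.
Step 14. [r6c6∈{3}] r6c6's peers cover all but 3 ⇒ r6c6=3.
Step 15. [r6c1∈{5}] r6c1 is down to just 5, so r6c1=5.
Step 16. [r4c2∈{4}] r4c2 has the single candidate 4 ⇒ r4c2=4.
Step 17. [r9c5∈{6}] nothing but 6 survives at r9c5 ⇒ r9c5=6.
Step 18. [r1c5∈{9}] r1c5 is down to just 9, so r1c5=9.
Step 19. [r1c7∈{6}] r1c7 has the single candidate 6 ⇒ r1c7=6.
Step 20. [r6c3∈{1}] only 1 remains possible at r6c3, so r6c3=1.
Step 21. [r1c6∈{8}] only 8 remains possible at r1c6, so r1c6=8.
Step 22. [r2c5∈{1}] r2c5 has the single candidate 1, so r2c5=1.
Step 23. [r8c6∈{5}] only 5 remains possible at r8c6. So r8c6=5.
Step 24. [r8c7∈{8}] only 8 remains possible at r8c7. So r8c7=8.
Step 25. [r9c1∈{8}] nothing but 8 survives at r9c1. So r9c1=8.
Step 26. [r1c9∈{4}] nothing but 4 survives at r1c9, so r1c9=4.
Step 27. [r2c4∈{7}] r2c4 is down to just 7 ⇒ r2c4=7.
Step 28. [r3c2∈{9}] nothing but 9 survives at r3c2 ⇒ r3c2=9.
Step 29. [r3c9∈{3}] r3c9's peers cover all but 3 ⇒ r3c9=3.
Step 30. [r7c5∈{2}] only 2 remains possible at r7c5 ⇒ r7c5=2.
Step 31. [r5c7∈{5}] only 5 remains possible at r5c7. So r5c7=5.
Step 32. [r9c3∈{4}] r9c3's peers cover all but 4 ⇒ r9c3=4.
Step 33. [r1c3∈{2}] r1c3 is down to just 2 ⇒ r1c3=2.
Step 34. [r7c6∈{7}] r7c6 is down to just 7 ⇒ r7c6=7.

Answer: 1 7 2 3 9 8 6 5 4 / 3 6 5 7 1 4 9 2 8 / 4 9 8 6 5 2 7 1 3 / 9 4 3 5 7 6 2 8 1 / 7 8 6 2 4 1 5 3 9 / 5 2 1 9 8 3 4 6 7 / 6 3 9 8 2 7 1 4 5 / 2 1 7 4 3 5 8 9 6 / 8 5 4 1 6 9 3 7 2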